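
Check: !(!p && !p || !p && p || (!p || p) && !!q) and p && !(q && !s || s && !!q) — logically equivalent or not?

Yes

E1: !(!p && !p || !p && p || (!p || p) && !!q)
    = !(!p || (!p || p) && !!q)
    = !(!p || !!q)
    = p && !q
E2: p && !(q && !s || s && !!q)
    = p && !(q && !s || s && q)
    = p && !q
Both reduce to p && !q, so they are equivalent.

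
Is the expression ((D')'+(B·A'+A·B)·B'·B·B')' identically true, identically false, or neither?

neither

((D')'+(B·A'+A·B)·B'·B·B')'
= ((D')'+B·B'·B·B')'   — distribution
= ((D')'+B·B')'   — idempotence
= ((D')')'   — complement / identity
= D'   — double negation
This depends on D, so it is not a constant.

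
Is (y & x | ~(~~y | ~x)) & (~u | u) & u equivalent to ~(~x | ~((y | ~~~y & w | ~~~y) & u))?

E1: (y & x | ~(~~y | ~x)) & (~u | u) & u
    = (y & x | ~(~~y | ~x)) & u   — complement / identity
    = (y & x | ~y & x) & u   — De Morgan
    = x & u   — distribution
E2: ~(~x | ~((y | ~~~y & w | ~~~y) & u))
    = ~(~x | ~((y | ~~~y) & u))   — absorption
    = ~(~x | ~((y | ~y) & u))   — double negation
    = x & (y | ~y) & u   — De Morgan
    = x & u   — complement / identity
Both reduce to x & u, so they are equivalent.

Yes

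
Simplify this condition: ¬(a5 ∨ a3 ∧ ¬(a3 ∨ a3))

¬a5

¬(a5 ∨ a3 ∧ ¬(a3 ∨ a3))
= ¬(a5 ∨ a3 ∧ ¬a3)   (idempotence)
= ¬a5   (complement / identity)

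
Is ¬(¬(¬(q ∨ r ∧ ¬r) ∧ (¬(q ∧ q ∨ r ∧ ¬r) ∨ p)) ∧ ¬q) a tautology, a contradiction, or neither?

¬(¬(¬(q ∨ r ∧ ¬r) ∧ (¬(q ∧ q ∨ r ∧ ¬r) ∨ p)) ∧ ¬q)
= ¬(¬(¬(q ∨ r ∧ ¬r) ∧ (¬(q ∨ r ∧ ¬r) ∨ p)) ∧ ¬q)   [idempotence]
= ¬(¬¬(q ∨ r ∧ ¬r) ∧ ¬q)   [absorption]
= ¬(q ∨ r ∧ ¬r) ∨ q   [De Morgan]
= ¬q ∨ q   [complement / identity]
= True   [complement]

tautology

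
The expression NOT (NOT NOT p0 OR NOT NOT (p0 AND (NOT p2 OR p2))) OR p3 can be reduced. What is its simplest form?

NOT p0 OR p3

NOT (NOT NOT p0 OR NOT NOT (p0 AND (NOT p2 OR p2))) OR p3
= NOT (NOT NOT p0 OR NOT NOT p0) OR p3   (complement / identity)
= NOT NOT NOT p0 OR p3   (idempotence)
= NOT p0 OR p3   (double negation)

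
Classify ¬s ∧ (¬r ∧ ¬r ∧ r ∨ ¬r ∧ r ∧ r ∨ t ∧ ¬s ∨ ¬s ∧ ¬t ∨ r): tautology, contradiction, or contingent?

¬s ∧ (¬r ∧ ¬r ∧ r ∨ ¬r ∧ r ∧ r ∨ t ∧ ¬s ∨ ¬s ∧ ¬t ∨ r)
= ¬s ∧ (¬r ∧ r ∨ t ∧ ¬s ∨ ¬s ∧ ¬t ∨ r)   — distribution
= ¬s ∧ (t ∧ ¬s ∨ ¬s ∧ ¬t ∨ r)   — complement / identity
= ¬s ∧ (¬s ∨ r)   — distribution
= ¬s   — absorption
This depends on s, so it is not a constant.

contingent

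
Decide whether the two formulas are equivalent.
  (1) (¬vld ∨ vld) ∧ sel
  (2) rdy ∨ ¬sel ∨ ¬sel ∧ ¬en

E1: (¬vld ∨ vld) ∧ sel
    = sel
E2: rdy ∨ ¬sel ∨ ¬sel ∧ ¬en
    = rdy ∨ ¬sel
These differ: at en=0, rdy=1, sel=0, vld=0, E1 = 0 but E2 = 1.

No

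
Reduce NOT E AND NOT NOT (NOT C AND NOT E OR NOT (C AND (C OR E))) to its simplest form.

NOT E AND NOT C

NOT E AND NOT NOT (NOT C AND NOT E OR NOT (C AND (C OR E)))
= NOT E AND NOT NOT (NOT C AND NOT E OR NOT C)   (absorption)
= NOT E AND NOT NOT NOT C   (absorption)
= NOT E AND NOT C   (double negation)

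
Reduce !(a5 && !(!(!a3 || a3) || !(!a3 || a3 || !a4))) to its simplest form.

!a5

!(a5 && !(!(!a3 || a3) || !(!a3 || a3 || !a4)))
= !(a5 && (!a3 || a3) && (!a3 || a3 || !a4))   [De Morgan]
= !(a5 && (!a3 || a3))   [absorption]
= !a5   [complement / identity]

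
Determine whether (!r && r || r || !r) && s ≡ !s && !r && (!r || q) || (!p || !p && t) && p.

No

E1: (!r && r || r || !r) && s
    = (r || !r) && s   (complement / identity)
    = s   (complement / identity)
E2: !s && !r && (!r || q) || (!p || !p && t) && p
    = !s && !r && (!r || q) || !p && p   (absorption)
    = !s && !r && (!r || q)   (complement / identity)
    = !s && !r   (absorption)
These differ: at p=0, q=1, r=0, s=0, t=1, E1 = 0 but E2 = 1.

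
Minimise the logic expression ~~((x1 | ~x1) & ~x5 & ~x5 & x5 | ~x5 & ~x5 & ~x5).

~~((x1 | ~x1) & ~x5 & ~x5 & x5 | ~x5 & ~x5 & ~x5)
= ~~(~x5 & ~x5 & x5 | ~x5 & ~x5 & ~x5)   (complement / identity)
= ~~(~x5 & ~x5)   (distribution)
= ~~~x5   (idempotence)
= ~x5   (double negation)

~x5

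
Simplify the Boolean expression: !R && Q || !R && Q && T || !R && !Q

!R

!R && Q || !R && Q && T || !R && !Q
= !R && Q || !R && !Q   — absorption
= !R   — distribution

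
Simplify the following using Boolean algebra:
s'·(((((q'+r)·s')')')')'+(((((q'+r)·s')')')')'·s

s'·(((((q'+r)·s')')')')'+(((((q'+r)·s')')')')'·s
= (((((q'+r)·s')')')')'   (distribution)
= (((q'+r)·s')')'   (double negation)
= (q'+r)·s'   (double negation)

(q'+r)·s'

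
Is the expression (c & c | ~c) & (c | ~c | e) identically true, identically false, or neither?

(c & c | ~c) & (c | ~c | e)
= (c | ~c) & (c | ~c | e)   (idempotence)
= c | ~c   (absorption)
= 1   (complement)

identically true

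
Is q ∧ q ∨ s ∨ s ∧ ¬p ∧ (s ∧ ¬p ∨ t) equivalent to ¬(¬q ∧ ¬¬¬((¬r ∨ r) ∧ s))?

E1: q ∧ q ∨ s ∨ s ∧ ¬p ∧ (s ∧ ¬p ∨ t)
    = q ∧ q ∨ s ∨ s ∧ ¬p   — absorption
    = q ∨ s ∨ s ∧ ¬p   — idempotence
    = q ∨ s   — absorption
E2: ¬(¬q ∧ ¬¬¬((¬r ∨ r) ∧ s))
    = q ∨ ¬¬((¬r ∨ r) ∧ s)   — De Morgan
    = q ∨ (¬r ∨ r) ∧ s   — double negation
    = q ∨ s   — complement / identity
Both reduce to q ∨ s, so they are equivalent.

Yes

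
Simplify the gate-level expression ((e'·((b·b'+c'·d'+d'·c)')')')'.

((e'·((b·b'+c'·d'+d'·c)')')')'
= ((e'·((c'·d'+d'·c)')')')'   — complement / identity
= ((e'·(c'·d'+d'·c))')'   — double negation
= ((e'·d')')'   — distribution
= e'·d'   — double negation

e'·d'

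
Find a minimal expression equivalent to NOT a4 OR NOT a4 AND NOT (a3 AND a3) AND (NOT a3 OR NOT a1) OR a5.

NOT a4 OR NOT a4 AND NOT (a3 AND a3) AND (NOT a3 OR NOT a1) OR a5
= NOT a4 OR NOT a4 AND NOT a3 AND (NOT a3 OR NOT a1) OR a5
= NOT a4 OR NOT a4 AND NOT a3 OR a5
= NOT a4 OR a5

NOT a4 OR a5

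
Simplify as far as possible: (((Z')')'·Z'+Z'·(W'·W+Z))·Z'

(((Z')')'·Z'+Z'·(W'·W+Z))·Z'
= (((Z')')'·Z'+Z'·Z)·Z'
= (Z'·Z'+Z'·Z)·Z'
= Z'·Z'
= Z'

Z'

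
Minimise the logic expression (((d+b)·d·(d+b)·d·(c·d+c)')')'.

d·c'

(((d+b)·d·(d+b)·d·(c·d+c)')')'
= (((d+b)·d·(c·d+c)')')'
= (((d+b)·d·c')')'
= (d+b)·d·c'
= d·c'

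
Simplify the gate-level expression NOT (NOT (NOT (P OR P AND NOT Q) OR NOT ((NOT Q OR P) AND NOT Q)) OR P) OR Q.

NOT (NOT (NOT (P OR P AND NOT Q) OR NOT ((NOT Q OR P) AND NOT Q)) OR P) OR Q
= NOT ((P OR P AND NOT Q) AND (NOT Q OR P) AND NOT Q OR P) OR Q
= NOT ((P OR P AND NOT Q) AND NOT Q OR P) OR Q
= NOT (P AND NOT Q OR P) OR Q
= NOT P OR Q

NOT P OR Q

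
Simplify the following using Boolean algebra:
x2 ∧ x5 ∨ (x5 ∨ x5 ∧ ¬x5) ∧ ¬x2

x5

x2 ∧ x5 ∨ (x5 ∨ x5 ∧ ¬x5) ∧ ¬x2
= x2 ∧ x5 ∨ x5 ∧ ¬x2   — complement / identity
= x5   — distribution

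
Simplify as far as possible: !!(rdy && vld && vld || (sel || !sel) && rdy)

rdy

!!(rdy && vld && vld || (sel || !sel) && rdy)
= !!(rdy && vld && vld || rdy)   (complement / identity)
= !!(rdy && vld || rdy)   (idempotence)
= !!rdy   (absorption)
= rdy   (double negation)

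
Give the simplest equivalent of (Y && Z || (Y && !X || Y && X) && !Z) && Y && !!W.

Y && W

(Y && Z || (Y && !X || Y && X) && !Z) && Y && !!W
= (Y && Z || Y && !Z) && Y && !!W
= Y && Y && !!W
= Y && Y && W
= Y && W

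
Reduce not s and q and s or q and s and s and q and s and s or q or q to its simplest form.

not s and q and s or q and s and s and q and s and s or q or q
= not s and q and s or q and s and s or q or q   [idempotence]
= q and s or q or q   [distribution]
= q and s or q   [idempotence]
= q   [absorption]

q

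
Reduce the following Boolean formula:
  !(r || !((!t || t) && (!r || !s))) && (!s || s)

!r

!(r || !((!t || t) && (!r || !s))) && (!s || s)
= !(r || !(!r || !s)) && (!s || s)   — complement / identity
= !(r || !(!r || !s))   — complement / identity
= !(r || r && s)   — De Morgan
= !r   — absorption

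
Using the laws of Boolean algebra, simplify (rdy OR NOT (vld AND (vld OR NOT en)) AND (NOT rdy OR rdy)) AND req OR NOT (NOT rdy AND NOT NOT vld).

rdy OR NOT vld

(rdy OR NOT (vld AND (vld OR NOT en)) AND (NOT rdy OR rdy)) AND req OR NOT (NOT rdy AND NOT NOT vld)
= (rdy OR NOT (vld AND (vld OR NOT en)) AND (NOT rdy OR rdy)) AND req OR rdy OR NOT vld   [De Morgan]
= (rdy OR NOT (vld AND (vld OR NOT en))) AND req OR rdy OR NOT vld   [complement / identity]
= (rdy OR NOT vld) AND req OR rdy OR NOT vld   [absorption]
= rdy OR NOT vld   [absorption]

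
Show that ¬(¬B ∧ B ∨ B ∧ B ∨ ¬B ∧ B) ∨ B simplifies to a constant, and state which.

True

¬(¬B ∧ B ∨ B ∧ B ∨ ¬B ∧ B) ∨ B
= ¬(¬B ∧ B ∨ B ∧ B) ∨ B   — complement / identity
= ¬B ∨ B   — distribution
= True   — complement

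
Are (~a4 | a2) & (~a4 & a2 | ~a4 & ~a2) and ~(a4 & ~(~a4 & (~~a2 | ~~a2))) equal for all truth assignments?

Yes

E1: (~a4 | a2) & (~a4 & a2 | ~a4 & ~a2)
    = (~a4 | a2) & ~a4
    = ~a4
E2: ~(a4 & ~(~a4 & (~~a2 | ~~a2)))
    = ~(a4 & ~(~a4 & ~~a2))
    = ~(a4 & (a4 | ~a2))
    = ~a4
Both reduce to ~a4, so they are equivalent.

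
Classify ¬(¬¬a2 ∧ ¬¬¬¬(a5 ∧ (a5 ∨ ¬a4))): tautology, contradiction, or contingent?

contingent

¬(¬¬a2 ∧ ¬¬¬¬(a5 ∧ (a5 ∨ ¬a4)))
= ¬(¬¬a2 ∧ ¬¬(a5 ∧ (a5 ∨ ¬a4)))
= ¬(¬¬a2 ∧ ¬¬a5)
= ¬a2 ∨ ¬a5
This depends on a2, a5, so it is not a constant.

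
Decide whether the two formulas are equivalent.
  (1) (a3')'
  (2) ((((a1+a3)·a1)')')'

No

E1: (a3')'
    = a3   [double negation]
E2: ((((a1+a3)·a1)')')'
    = ((a1+a3)·a1)'   [double negation]
    = a1'   [absorption]
These differ: at a1=0, a3=0, E1 = 0 but E2 = 1.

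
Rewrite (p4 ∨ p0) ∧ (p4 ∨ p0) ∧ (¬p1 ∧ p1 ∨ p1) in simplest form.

(p4 ∨ p0) ∧ p1

(p4 ∨ p0) ∧ (p4 ∨ p0) ∧ (¬p1 ∧ p1 ∨ p1)
= (p4 ∨ p0) ∧ (p4 ∨ p0) ∧ p1   (complement / identity)
= (p4 ∨ p0) ∧ p1   (idempotence)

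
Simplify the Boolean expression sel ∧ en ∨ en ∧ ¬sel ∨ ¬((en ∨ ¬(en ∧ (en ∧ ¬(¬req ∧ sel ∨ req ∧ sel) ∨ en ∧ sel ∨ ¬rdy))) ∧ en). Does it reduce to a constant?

True

sel ∧ en ∨ en ∧ ¬sel ∨ ¬((en ∨ ¬(en ∧ (en ∧ ¬(¬req ∧ sel ∨ req ∧ sel) ∨ en ∧ sel ∨ ¬rdy))) ∧ en)
= en ∨ ¬((en ∨ ¬(en ∧ (en ∧ ¬(¬req ∧ sel ∨ req ∧ sel) ∨ en ∧ sel ∨ ¬rdy))) ∧ en)   (distribution)
= en ∨ ¬((en ∨ ¬(en ∧ (en ∧ ¬sel ∨ en ∧ sel ∨ ¬rdy))) ∧ en)   (distribution)
= en ∨ ¬((en ∨ ¬(en ∧ (en ∨ ¬rdy))) ∧ en)   (distribution)
= en ∨ ¬((en ∨ ¬en) ∧ en)   (absorption)
= en ∨ ¬en   (complement / identity)
= True   (complement)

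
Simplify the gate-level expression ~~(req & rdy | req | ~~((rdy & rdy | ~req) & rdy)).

~~(req & rdy | req | ~~((rdy & rdy | ~req) & rdy))
= ~~(req & rdy | req | ~~((rdy | ~req) & rdy))   — idempotence
= ~~(req & rdy | req | (rdy | ~req) & rdy)   — double negation
= req & rdy | req | (rdy | ~req) & rdy   — double negation
= req & rdy | req | rdy   — absorption
= req | rdy   — absorption

req | rdy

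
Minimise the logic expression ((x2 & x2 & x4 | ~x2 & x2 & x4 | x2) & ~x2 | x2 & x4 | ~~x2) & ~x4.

((x2 & x2 & x4 | ~x2 & x2 & x4 | x2) & ~x2 | x2 & x4 | ~~x2) & ~x4
= ((x2 & x4 | x2) & ~x2 | x2 & x4 | ~~x2) & ~x4   (distribution)
= ((x2 & x4 | x2) & ~x2 | x2 & x4 | x2) & ~x4   (double negation)
= (x2 & x4 | x2) & ~x4   (absorption)
= x2 & ~x4   (absorption)

x2 & ~x4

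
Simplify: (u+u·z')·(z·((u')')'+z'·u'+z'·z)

(u+u·z')·(z·((u')')'+z'·u'+z'·z)
= (u+u·z')·(z·((u')')'+z'·u')   [complement / identity]
= (u+u·z')·(z·u'+z'·u')   [double negation]
= u·(z·u'+z'·u')   [absorption]
= u·u'   [distribution]
= 0   [complement]

0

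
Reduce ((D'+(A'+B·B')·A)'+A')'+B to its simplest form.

D'·A+B

((D'+(A'+B·B')·A)'+A')'+B
= ((D'+A'·A)'+A')'+B   — complement / identity
= (D'+A'·A)·A+B   — De Morgan
= D'·A+B   — complement / identity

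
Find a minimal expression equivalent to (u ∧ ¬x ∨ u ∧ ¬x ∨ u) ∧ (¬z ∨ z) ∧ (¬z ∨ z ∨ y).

(u ∧ ¬x ∨ u ∧ ¬x ∨ u) ∧ (¬z ∨ z) ∧ (¬z ∨ z ∨ y)
= (u ∧ ¬x ∨ u) ∧ (¬z ∨ z) ∧ (¬z ∨ z ∨ y)
= (u ∧ ¬x ∨ u) ∧ (¬z ∨ z)
= u ∧ ¬x ∨ u
= u

u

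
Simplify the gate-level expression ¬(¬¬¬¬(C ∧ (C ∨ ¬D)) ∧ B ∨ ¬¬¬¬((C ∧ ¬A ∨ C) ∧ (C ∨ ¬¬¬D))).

¬(¬¬¬¬(C ∧ (C ∨ ¬D)) ∧ B ∨ ¬¬¬¬((C ∧ ¬A ∨ C) ∧ (C ∨ ¬¬¬D)))
= ¬(¬¬¬¬(C ∧ (C ∨ ¬D)) ∧ B ∨ ¬¬¬¬(C ∧ (C ∨ ¬¬¬D)))   — absorption
= ¬(¬¬¬¬(C ∧ (C ∨ ¬D)) ∧ B ∨ ¬¬¬¬(C ∧ (C ∨ ¬D)))   — double negation
= ¬¬¬¬¬(C ∧ (C ∨ ¬D))   — absorption
= ¬¬¬¬¬C   — absorption
= ¬¬¬C   — double negation
= ¬C   — double negation

¬C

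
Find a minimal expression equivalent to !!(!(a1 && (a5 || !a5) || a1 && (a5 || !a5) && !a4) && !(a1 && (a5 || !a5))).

!!(!(a1 && (a5 || !a5) || a1 && (a5 || !a5) && !a4) && !(a1 && (a5 || !a5)))
= !!(!(a1 && (a5 || !a5)) && !(a1 && (a5 || !a5)))
= !!!(a1 && (a5 || !a5))
= !(a1 && (a5 || !a5))
= !a1

!a1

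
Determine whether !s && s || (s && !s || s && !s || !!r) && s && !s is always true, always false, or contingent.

!s && s || (s && !s || s && !s || !!r) && s && !s
= !s && s || (s && !s || s && !s || r) && s && !s   [double negation]
= !s && s || (s && !s || r) && s && !s   [idempotence]
= (s && !s || r) && s && !s   [complement / identity]
= s && !s   [absorption]
= false   [complement]

always false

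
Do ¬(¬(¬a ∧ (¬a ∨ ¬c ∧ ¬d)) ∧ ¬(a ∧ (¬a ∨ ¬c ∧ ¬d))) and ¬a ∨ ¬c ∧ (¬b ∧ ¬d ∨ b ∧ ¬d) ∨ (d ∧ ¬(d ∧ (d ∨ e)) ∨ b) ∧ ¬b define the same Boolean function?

E1: ¬(¬(¬a ∧ (¬a ∨ ¬c ∧ ¬d)) ∧ ¬(a ∧ (¬a ∨ ¬c ∧ ¬d)))
    = ¬a ∧ (¬a ∨ ¬c ∧ ¬d) ∨ a ∧ (¬a ∨ ¬c ∧ ¬d)   [De Morgan]
    = ¬a ∨ ¬c ∧ ¬d   [distribution]
E2: ¬a ∨ ¬c ∧ (¬b ∧ ¬d ∨ b ∧ ¬d) ∨ (d ∧ ¬(d ∧ (d ∨ e)) ∨ b) ∧ ¬b
    = ¬a ∨ ¬c ∧ (¬b ∧ ¬d ∨ b ∧ ¬d) ∨ (d ∧ ¬d ∨ b) ∧ ¬b   [absorption]
    = ¬a ∨ ¬c ∧ ¬d ∨ (d ∧ ¬d ∨ b) ∧ ¬b   [distribution]
    = ¬a ∨ ¬c ∧ ¬d ∨ b ∧ ¬b   [complement / identity]
    = ¬a ∨ ¬c ∧ ¬d   [complement / identity]
Both reduce to ¬a ∨ ¬c ∧ ¬d, so they are equivalent.

Yes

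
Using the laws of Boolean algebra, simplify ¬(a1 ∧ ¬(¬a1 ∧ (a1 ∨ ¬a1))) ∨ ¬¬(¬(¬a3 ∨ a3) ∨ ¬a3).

¬a1 ∨ ¬a3

¬(a1 ∧ ¬(¬a1 ∧ (a1 ∨ ¬a1))) ∨ ¬¬(¬(¬a3 ∨ a3) ∨ ¬a3)
= ¬(a1 ∧ ¬¬a1) ∨ ¬¬(¬(¬a3 ∨ a3) ∨ ¬a3)   (complement / identity)
= ¬(a1 ∧ ¬¬a1) ∨ ¬((¬a3 ∨ a3) ∧ a3)   (De Morgan)
= ¬(a1 ∧ a1) ∨ ¬((¬a3 ∨ a3) ∧ a3)   (double negation)
= ¬a1 ∨ ¬((¬a3 ∨ a3) ∧ a3)   (idempotence)
= ¬a1 ∨ ¬a3   (complement / identity)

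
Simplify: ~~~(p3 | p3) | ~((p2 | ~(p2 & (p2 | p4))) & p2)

~~~(p3 | p3) | ~((p2 | ~(p2 & (p2 | p4))) & p2)
= ~~~p3 | ~((p2 | ~(p2 & (p2 | p4))) & p2)   [idempotence]
= ~p3 | ~((p2 | ~(p2 & (p2 | p4))) & p2)   [double negation]
= ~p3 | ~((p2 | ~p2) & p2)   [absorption]
= ~p3 | ~p2   [complement / identity]

~p3 | ~p2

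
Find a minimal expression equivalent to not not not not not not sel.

sel

not not not not not not sel
= not not not not sel   (double negation)
= not not sel   (double negation)
= sel   (double negation)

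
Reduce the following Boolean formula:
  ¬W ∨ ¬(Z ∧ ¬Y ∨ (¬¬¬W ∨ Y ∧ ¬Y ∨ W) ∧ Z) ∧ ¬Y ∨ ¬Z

¬W ∨ ¬Z

¬W ∨ ¬(Z ∧ ¬Y ∨ (¬¬¬W ∨ Y ∧ ¬Y ∨ W) ∧ Z) ∧ ¬Y ∨ ¬Z
= ¬W ∨ ¬(Z ∧ ¬Y ∨ (¬W ∨ Y ∧ ¬Y ∨ W) ∧ Z) ∧ ¬Y ∨ ¬Z   — double negation
= ¬W ∨ ¬(Z ∧ ¬Y ∨ (¬W ∨ W) ∧ Z) ∧ ¬Y ∨ ¬Z   — complement / identity
= ¬W ∨ ¬(Z ∧ ¬Y ∨ Z) ∧ ¬Y ∨ ¬Z   — complement / identity
= ¬W ∨ ¬Z ∧ ¬Y ∨ ¬Z   — absorption
= ¬W ∨ ¬Z   — absorption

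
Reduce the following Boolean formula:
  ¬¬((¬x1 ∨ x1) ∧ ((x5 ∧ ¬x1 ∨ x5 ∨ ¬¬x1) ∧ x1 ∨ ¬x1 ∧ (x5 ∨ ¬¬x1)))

¬¬((¬x1 ∨ x1) ∧ ((x5 ∧ ¬x1 ∨ x5 ∨ ¬¬x1) ∧ x1 ∨ ¬x1 ∧ (x5 ∨ ¬¬x1)))
= ¬¬((¬x1 ∨ x1) ∧ ((x5 ∨ ¬¬x1) ∧ x1 ∨ ¬x1 ∧ (x5 ∨ ¬¬x1)))   [absorption]
= ¬¬((x5 ∨ ¬¬x1) ∧ x1 ∨ ¬x1 ∧ (x5 ∨ ¬¬x1))   [complement / identity]
= (x5 ∨ ¬¬x1) ∧ x1 ∨ ¬x1 ∧ (x5 ∨ ¬¬x1)   [double negation]
= x5 ∨ ¬¬x1   [distribution]
= x5 ∨ x1   [double negation]

x5 ∨ x1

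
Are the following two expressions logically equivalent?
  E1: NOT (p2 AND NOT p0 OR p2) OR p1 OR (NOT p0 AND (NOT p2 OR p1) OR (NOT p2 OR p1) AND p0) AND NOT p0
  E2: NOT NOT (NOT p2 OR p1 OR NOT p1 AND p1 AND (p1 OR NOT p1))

Yes

E1: NOT (p2 AND NOT p0 OR p2) OR p1 OR (NOT p0 AND (NOT p2 OR p1) OR (NOT p2 OR p1) AND p0) AND NOT p0
    = NOT p2 OR p1 OR (NOT p0 AND (NOT p2 OR p1) OR (NOT p2 OR p1) AND p0) AND NOT p0   [absorption]
    = NOT p2 OR p1 OR (NOT p2 OR p1) AND NOT p0   [distribution]
    = NOT p2 OR p1   [absorption]
E2: NOT NOT (NOT p2 OR p1 OR NOT p1 AND p1 AND (p1 OR NOT p1))
    = NOT NOT (NOT p2 OR p1 OR NOT p1 AND p1)   [complement / identity]
    = NOT p2 OR p1 OR NOT p1 AND p1   [double negation]
    = NOT p2 OR p1   [complement / identity]
Both reduce to NOT p2 OR p1, so they are equivalent.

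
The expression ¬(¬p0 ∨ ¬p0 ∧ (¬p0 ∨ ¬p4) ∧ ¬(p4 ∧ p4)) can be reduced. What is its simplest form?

¬(¬p0 ∨ ¬p0 ∧ (¬p0 ∨ ¬p4) ∧ ¬(p4 ∧ p4))
= ¬(¬p0 ∨ ¬p0 ∧ (¬p0 ∨ ¬p4) ∧ ¬p4)
= ¬(¬p0 ∨ ¬p0 ∧ ¬p4)
= ¬¬p0
= p0

p0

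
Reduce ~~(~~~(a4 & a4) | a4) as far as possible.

~~(~~~(a4 & a4) | a4)
= ~~(~(a4 & a4) | a4)   — double negation
= ~(a4 & a4) | a4   — double negation
= ~a4 | a4   — idempotence
= 1   — complement

1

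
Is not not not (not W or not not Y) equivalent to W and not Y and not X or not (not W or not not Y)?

E1: not not not (not W or not not Y)
    = not (not W or not not Y)   [double negation]
    = W and not Y   [De Morgan]
E2: W and not Y and not X or not (not W or not not Y)
    = W and not Y and not X or W and not Y   [De Morgan]
    = W and not Y   [absorption]
Both reduce to W and not Y, so they are equivalent.

Yes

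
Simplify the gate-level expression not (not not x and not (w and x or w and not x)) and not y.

not (not not x and not (w and x or w and not x)) and not y
= (not x or w and x or w and not x) and not y   [De Morgan]
= (not x or w) and not y   [distribution]

(not x or w) and not y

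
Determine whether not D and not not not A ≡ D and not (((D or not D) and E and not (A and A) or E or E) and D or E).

E1: not D and not not not A
    = not D and not A   — double negation
E2: D and not (((D or not D) and E and not (A and A) or E or E) and D or E)
    = D and not (((D or not D) and E and not A or E or E) and D or E)   — idempotence
    = D and not ((E and not A or E or E) and D or E)   — complement / identity
    = D and not ((E or E) and D or E)   — absorption
    = D and not (E and D or E)   — idempotence
    = D and not E   — absorption
These differ: at A=0, D=0, E=0, E1 = 1 but E2 = 0.

No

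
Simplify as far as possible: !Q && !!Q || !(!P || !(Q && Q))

!Q && !!Q || !(!P || !(Q && Q))
= !Q && Q || !(!P || !(Q && Q))   — double negation
= !Q && Q || P && Q && Q   — De Morgan
= P && Q && Q   — complement / identity
= P && Q   — idempotence

P && Q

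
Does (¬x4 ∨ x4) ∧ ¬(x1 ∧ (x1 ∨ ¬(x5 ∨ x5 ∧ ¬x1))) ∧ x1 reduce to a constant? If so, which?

yes, False

(¬x4 ∨ x4) ∧ ¬(x1 ∧ (x1 ∨ ¬(x5 ∨ x5 ∧ ¬x1))) ∧ x1
= ¬(x1 ∧ (x1 ∨ ¬(x5 ∨ x5 ∧ ¬x1))) ∧ x1   [complement / identity]
= ¬(x1 ∧ (x1 ∨ ¬x5)) ∧ x1   [absorption]
= ¬x1 ∧ x1   [absorption]
= False   [complement]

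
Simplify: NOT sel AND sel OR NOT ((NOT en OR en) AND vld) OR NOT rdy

NOT sel AND sel OR NOT ((NOT en OR en) AND vld) OR NOT rdy
= NOT sel AND sel OR NOT vld OR NOT rdy
= NOT vld OR NOT rdy

NOT vld OR NOT rdy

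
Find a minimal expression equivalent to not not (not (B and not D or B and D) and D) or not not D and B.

not not (not (B and not D or B and D) and D) or not not D and B
= not not (not (B and not D or B and D) and D) or D and B
= not (B and not D or B and D) and D or D and B
= not B and D or D and B
= D

D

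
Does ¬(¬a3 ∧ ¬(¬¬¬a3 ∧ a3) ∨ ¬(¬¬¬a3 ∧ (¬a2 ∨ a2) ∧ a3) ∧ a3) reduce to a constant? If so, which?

¬(¬a3 ∧ ¬(¬¬¬a3 ∧ a3) ∨ ¬(¬¬¬a3 ∧ (¬a2 ∨ a2) ∧ a3) ∧ a3)
= ¬(¬a3 ∧ ¬(¬¬¬a3 ∧ a3) ∨ ¬(¬¬¬a3 ∧ a3) ∧ a3)   (complement / identity)
= ¬¬(¬¬¬a3 ∧ a3)   (distribution)
= ¬¬(¬a3 ∧ a3)   (double negation)
= ¬a3 ∧ a3   (double negation)
= False   (complement)

yes, False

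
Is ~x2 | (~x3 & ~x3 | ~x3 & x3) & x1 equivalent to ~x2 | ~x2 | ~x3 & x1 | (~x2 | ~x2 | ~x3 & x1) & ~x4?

E1: ~x2 | (~x3 & ~x3 | ~x3 & x3) & x1
    = ~x2 | ~x3 & x1
E2: ~x2 | ~x2 | ~x3 & x1 | (~x2 | ~x2 | ~x3 & x1) & ~x4
    = ~x2 | ~x2 | ~x3 & x1
    = ~x2 | ~x3 & x1
Both reduce to ~x2 | ~x3 & x1, so they are equivalent.

Yes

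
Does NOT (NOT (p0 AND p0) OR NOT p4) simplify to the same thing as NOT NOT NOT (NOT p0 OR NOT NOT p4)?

No

E1: NOT (NOT (p0 AND p0) OR NOT p4)
    = NOT (NOT p0 OR NOT p4)
    = p0 AND p4
E2: NOT NOT NOT (NOT p0 OR NOT NOT p4)
    = NOT NOT (p0 AND NOT p4)
    = p0 AND NOT p4
These differ: at p0=1, p4=0, E1 = 0 but E2 = 1.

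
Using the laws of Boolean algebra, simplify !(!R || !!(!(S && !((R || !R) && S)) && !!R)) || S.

!(!R || !!(!(S && !((R || !R) && S)) && !!R)) || S
= R && !(!(S && !((R || !R) && S)) && !!R) || S   [De Morgan]
= R && (S && !((R || !R) && S) || !R) || S   [De Morgan]
= R && (S && !S || !R) || S   [complement / identity]
= R && !R || S   [complement / identity]
= S   [complement / identity]

S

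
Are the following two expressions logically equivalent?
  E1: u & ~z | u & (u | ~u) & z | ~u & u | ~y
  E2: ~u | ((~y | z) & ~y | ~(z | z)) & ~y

No

E1: u & ~z | u & (u | ~u) & z | ~u & u | ~y
    = u & ~z | u & z | ~u & u | ~y   — complement / identity
    = u | ~u & u | ~y   — distribution
    = u | ~y   — complement / identity
E2: ~u | ((~y | z) & ~y | ~(z | z)) & ~y
    = ~u | (~y | ~(z | z)) & ~y   — absorption
    = ~u | (~y | ~z) & ~y   — idempotence
    = ~u | ~y   — absorption
These differ: at u=0, y=1, z=0, E1 = 0 but E2 = 1.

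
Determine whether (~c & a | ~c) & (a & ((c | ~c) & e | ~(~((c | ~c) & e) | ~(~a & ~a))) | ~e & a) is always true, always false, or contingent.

contingent

(~c & a | ~c) & (a & ((c | ~c) & e | ~(~((c | ~c) & e) | ~(~a & ~a))) | ~e & a)
= (~c & a | ~c) & (a & ((c | ~c) & e | (c | ~c) & e & ~a & ~a) | ~e & a)   — De Morgan
= (~c & a | ~c) & (a & ((c | ~c) & e | (c | ~c) & e & ~a) | ~e & a)   — idempotence
= (~c & a | ~c) & (a & (c | ~c) & e | ~e & a)   — absorption
= (~c & a | ~c) & (a & e | ~e & a)   — complement / identity
= (~c & a | ~c) & a   — distribution
= ~c & a   — absorption
This depends on a, c, so it is not a constant.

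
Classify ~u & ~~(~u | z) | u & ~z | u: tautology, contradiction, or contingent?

~u & ~~(~u | z) | u & ~z | u
= ~u & (~u | z) | u & ~z | u   [double negation]
= ~u & (~u | z) | u   [absorption]
= ~u | u   [absorption]
= 1   [complement]

tautology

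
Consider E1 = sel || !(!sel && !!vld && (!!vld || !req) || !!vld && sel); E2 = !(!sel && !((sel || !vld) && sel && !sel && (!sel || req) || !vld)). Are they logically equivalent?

Yes

E1: sel || !(!sel && !!vld && (!!vld || !req) || !!vld && sel)
    = sel || !(!sel && !!vld || !!vld && sel)   [absorption]
    = sel || !!!vld   [distribution]
    = sel || !vld   [double negation]
E2: !(!sel && !((sel || !vld) && sel && !sel && (!sel || req) || !vld))
    = sel || (sel || !vld) && sel && !sel && (!sel || req) || !vld   [De Morgan]
    = sel || sel && !sel && (!sel || req) || !vld   [absorption]
    = sel || sel && !sel || !vld   [absorption]
    = sel || !vld   [complement / identity]
Both reduce to sel || !vld, so they are equivalent.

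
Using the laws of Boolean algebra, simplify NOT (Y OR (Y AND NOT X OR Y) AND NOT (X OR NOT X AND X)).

NOT (Y OR (Y AND NOT X OR Y) AND NOT (X OR NOT X AND X))
= NOT (Y OR (Y AND NOT X OR Y) AND NOT X)   — complement / identity
= NOT (Y OR Y AND NOT X)   — absorption
= NOT Y   — absorption

NOT Y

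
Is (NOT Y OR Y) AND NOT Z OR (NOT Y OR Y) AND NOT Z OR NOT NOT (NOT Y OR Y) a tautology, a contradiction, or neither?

tautology

(NOT Y OR Y) AND NOT Z OR (NOT Y OR Y) AND NOT Z OR NOT NOT (NOT Y OR Y)
= (NOT Y OR Y) AND NOT Z OR (NOT Y OR Y) AND NOT Z OR NOT Y OR Y   [double negation]
= (NOT Y OR Y) AND NOT Z OR NOT Y OR Y   [idempotence]
= NOT Y OR Y   [absorption]
= TRUE   [complement]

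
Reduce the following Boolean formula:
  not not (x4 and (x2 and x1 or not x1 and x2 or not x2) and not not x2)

not not (x4 and (x2 and x1 or not x1 and x2 or not x2) and not not x2)
= x4 and (x2 and x1 or not x1 and x2 or not x2) and not not x2
= x4 and (x2 and (x1 or not x1) or not x2) and not not x2
= x4 and (x2 or not x2) and not not x2
= x4 and not not x2
= x4 and x2

x4 and x2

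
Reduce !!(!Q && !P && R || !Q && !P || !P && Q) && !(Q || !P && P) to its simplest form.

!P && !Q

!!(!Q && !P && R || !Q && !P || !P && Q) && !(Q || !P && P)
= !!(!Q && !P || !P && Q) && !(Q || !P && P)   — absorption
= !!(!Q && !P || !P && Q) && !Q   — complement / identity
= !!!P && !Q   — distribution
= !P && !Q   — double negation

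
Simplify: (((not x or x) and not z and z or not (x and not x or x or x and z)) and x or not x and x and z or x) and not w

(((not x or x) and not z and z or not (x and not x or x or x and z)) and x or not x and x and z or x) and not w
= ((not z and z or not (x and not x or x or x and z)) and x or not x and x and z or x) and not w   — complement / identity
= ((not z and z or not (x or x and z)) and x or not x and x and z or x) and not w   — complement / identity
= ((not z and z or not x) and x or not x and x and z or x) and not w   — absorption
= (not x and x or not x and x and z or x) and not w   — complement / identity
= (not x and x or x) and not w   — absorption
= x and not w   — complement / identity

x and not w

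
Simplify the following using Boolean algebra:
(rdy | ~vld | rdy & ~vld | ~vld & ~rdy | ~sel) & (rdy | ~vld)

rdy | ~vld

(rdy | ~vld | rdy & ~vld | ~vld & ~rdy | ~sel) & (rdy | ~vld)
= (rdy | ~vld | ~vld | ~sel) & (rdy | ~vld)   (distribution)
= (rdy | ~vld | ~sel) & (rdy | ~vld)   (idempotence)
= rdy | ~vld   (absorption)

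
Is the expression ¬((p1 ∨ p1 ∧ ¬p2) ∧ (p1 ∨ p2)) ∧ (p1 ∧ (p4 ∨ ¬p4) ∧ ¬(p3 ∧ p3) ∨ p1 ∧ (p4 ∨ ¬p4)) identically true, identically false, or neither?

identically false

¬((p1 ∨ p1 ∧ ¬p2) ∧ (p1 ∨ p2)) ∧ (p1 ∧ (p4 ∨ ¬p4) ∧ ¬(p3 ∧ p3) ∨ p1 ∧ (p4 ∨ ¬p4))
= ¬(p1 ∧ (p1 ∨ p2)) ∧ (p1 ∧ (p4 ∨ ¬p4) ∧ ¬(p3 ∧ p3) ∨ p1 ∧ (p4 ∨ ¬p4))   — absorption
= ¬(p1 ∧ (p1 ∨ p2)) ∧ (p1 ∧ (p4 ∨ ¬p4) ∧ ¬p3 ∨ p1 ∧ (p4 ∨ ¬p4))   — idempotence
= ¬p1 ∧ (p1 ∧ (p4 ∨ ¬p4) ∧ ¬p3 ∨ p1 ∧ (p4 ∨ ¬p4))   — absorption
= ¬p1 ∧ p1 ∧ (p4 ∨ ¬p4)   — absorption
= ¬p1 ∧ p1   — complement / identity
= False   — complement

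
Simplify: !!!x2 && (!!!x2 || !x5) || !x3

!x2 || !x3

!!!x2 && (!!!x2 || !x5) || !x3
= !!!x2 || !x3   — absorption
= !x2 || !x3   — double negation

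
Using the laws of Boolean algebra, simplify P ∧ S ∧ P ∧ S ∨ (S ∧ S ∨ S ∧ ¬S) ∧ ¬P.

P ∧ S ∧ P ∧ S ∨ (S ∧ S ∨ S ∧ ¬S) ∧ ¬P
= P ∧ S ∧ P ∧ S ∨ S ∧ ¬P   [distribution]
= P ∧ S ∨ S ∧ ¬P   [idempotence]
= S   [distribution]

S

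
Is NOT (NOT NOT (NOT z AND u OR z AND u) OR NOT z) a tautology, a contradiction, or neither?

neither

NOT (NOT NOT (NOT z AND u OR z AND u) OR NOT z)
= NOT (NOT NOT u OR NOT z)
= NOT u AND z
This depends on u, z, so it is not a constant.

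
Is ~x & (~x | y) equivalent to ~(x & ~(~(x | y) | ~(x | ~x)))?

E1: ~x & (~x | y)
    = ~x
E2: ~(x & ~(~(x | y) | ~(x | ~x)))
    = ~(x & (x | y) & (x | ~x))
    = ~(x & (x | y))
    = ~x
Both reduce to ~x, so they are equivalent.

Yes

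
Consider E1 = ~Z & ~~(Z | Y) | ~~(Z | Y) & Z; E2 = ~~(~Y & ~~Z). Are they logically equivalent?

E1: ~Z & ~~(Z | Y) | ~~(Z | Y) & Z
    = ~~(Z | Y)
    = Z | Y
E2: ~~(~Y & ~~Z)
    = ~Y & ~~Z
    = ~Y & Z
These differ: at Y=1, Z=0, E1 = 1 but E2 = 0.

No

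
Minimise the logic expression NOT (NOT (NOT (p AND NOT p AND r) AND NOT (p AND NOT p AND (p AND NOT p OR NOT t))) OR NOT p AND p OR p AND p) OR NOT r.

NOT p OR NOT r

NOT (NOT (NOT (p AND NOT p AND r) AND NOT (p AND NOT p AND (p AND NOT p OR NOT t))) OR NOT p AND p OR p AND p) OR NOT r
= NOT (NOT (NOT (p AND NOT p AND r) AND NOT (p AND NOT p)) OR NOT p AND p OR p AND p) OR NOT r   — absorption
= NOT (NOT (NOT (p AND NOT p AND r) AND NOT (p AND NOT p)) OR p AND p) OR NOT r   — complement / identity
= NOT (p AND NOT p AND r OR p AND NOT p OR p AND p) OR NOT r   — De Morgan
= NOT (p AND NOT p OR p AND p) OR NOT r   — absorption
= NOT p OR NOT r   — distribution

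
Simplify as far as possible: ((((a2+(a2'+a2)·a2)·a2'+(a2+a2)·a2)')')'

((((a2+(a2'+a2)·a2)·a2'+(a2+a2)·a2)')')'
= ((((a2+a2)·a2'+(a2+a2)·a2)')')'   [complement / identity]
= (((a2+a2)')')'   [distribution]
= (a2+a2)'   [double negation]
= a2'   [idempotence]

a2'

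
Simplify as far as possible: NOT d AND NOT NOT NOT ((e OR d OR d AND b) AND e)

NOT d AND NOT NOT NOT ((e OR d OR d AND b) AND e)
= NOT d AND NOT NOT NOT ((e OR d) AND e)   [absorption]
= NOT d AND NOT ((e OR d) AND e)   [double negation]
= NOT d AND NOT e   [absorption]

NOT d AND NOT e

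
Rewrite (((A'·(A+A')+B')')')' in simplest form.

A·B

(((A'·(A+A')+B')')')'
= (((A'+B')')')'
= (A'+B')'
= A·B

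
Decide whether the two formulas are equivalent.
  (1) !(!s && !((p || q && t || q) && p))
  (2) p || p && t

No

E1: !(!s && !((p || q && t || q) && p))
    = s || (p || q && t || q) && p   — De Morgan
    = s || (p || q) && p   — absorption
    = s || p   — absorption
E2: p || p && t
    = p   — absorption
These differ: at p=0, q=0, s=1, t=0, E1 = 1 but E2 = 0.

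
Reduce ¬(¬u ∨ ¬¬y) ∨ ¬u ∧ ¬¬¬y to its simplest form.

¬y

¬(¬u ∨ ¬¬y) ∨ ¬u ∧ ¬¬¬y
= ¬(¬u ∨ ¬¬y) ∨ ¬u ∧ ¬y   (double negation)
= u ∧ ¬y ∨ ¬u ∧ ¬y   (De Morgan)
= ¬y   (distribution)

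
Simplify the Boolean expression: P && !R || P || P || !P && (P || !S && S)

P

P && !R || P || P || !P && (P || !S && S)
= P || P || !P && (P || !S && S)   [absorption]
= P || P || !P && P   [complement / identity]
= P || P   [complement / identity]
= P   [idempotence]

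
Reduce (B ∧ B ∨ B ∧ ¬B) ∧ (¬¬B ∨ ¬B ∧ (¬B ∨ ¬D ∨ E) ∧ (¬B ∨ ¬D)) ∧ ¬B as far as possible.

False

(B ∧ B ∨ B ∧ ¬B) ∧ (¬¬B ∨ ¬B ∧ (¬B ∨ ¬D ∨ E) ∧ (¬B ∨ ¬D)) ∧ ¬B
= B ∧ (¬¬B ∨ ¬B ∧ (¬B ∨ ¬D ∨ E) ∧ (¬B ∨ ¬D)) ∧ ¬B   [distribution]
= B ∧ (B ∨ ¬B ∧ (¬B ∨ ¬D ∨ E) ∧ (¬B ∨ ¬D)) ∧ ¬B   [double negation]
= B ∧ (B ∨ ¬B ∧ (¬B ∨ ¬D)) ∧ ¬B   [absorption]
= B ∧ (B ∨ ¬B) ∧ ¬B   [absorption]
= B ∧ ¬B   [complement / identity]
= False   [complement]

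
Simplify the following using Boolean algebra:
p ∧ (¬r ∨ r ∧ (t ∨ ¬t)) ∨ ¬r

p ∧ (¬r ∨ r ∧ (t ∨ ¬t)) ∨ ¬r
= p ∧ (¬r ∨ r) ∨ ¬r   (complement / identity)
= p ∨ ¬r   (complement / identity)

p ∨ ¬r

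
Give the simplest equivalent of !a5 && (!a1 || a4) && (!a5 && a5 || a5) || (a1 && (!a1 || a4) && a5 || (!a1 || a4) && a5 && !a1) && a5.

(!a1 || a4) && a5

!a5 && (!a1 || a4) && (!a5 && a5 || a5) || (a1 && (!a1 || a4) && a5 || (!a1 || a4) && a5 && !a1) && a5
= !a5 && (!a1 || a4) && a5 || (a1 && (!a1 || a4) && a5 || (!a1 || a4) && a5 && !a1) && a5   — complement / identity
= !a5 && (!a1 || a4) && a5 || (!a1 || a4) && a5 && a5   — distribution
= (!a1 || a4) && a5   — distribution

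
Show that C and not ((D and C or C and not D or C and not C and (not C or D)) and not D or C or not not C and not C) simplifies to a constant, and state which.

False

C and not ((D and C or C and not D or C and not C and (not C or D)) and not D or C or not not C and not C)
= C and not ((D and C or C and not D or C and not C and (not C or D)) and not D or C or C and not C)
= C and not ((D and C or C and not D or C and not C) and not D or C or C and not C)
= C and not ((C or C and not C) and not D or C or C and not C)
= C and not (C or C and not C)
= C and not C
= False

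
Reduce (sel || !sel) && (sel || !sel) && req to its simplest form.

req

(sel || !sel) && (sel || !sel) && req
= (sel || !sel) && req   [idempotence]
= req   [complement / identity]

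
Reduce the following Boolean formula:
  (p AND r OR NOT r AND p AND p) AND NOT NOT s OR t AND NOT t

p AND s

(p AND r OR NOT r AND p AND p) AND NOT NOT s OR t AND NOT t
= (p AND r OR NOT r AND p) AND NOT NOT s OR t AND NOT t   (idempotence)
= p AND NOT NOT s OR t AND NOT t   (distribution)
= p AND NOT NOT s   (complement / identity)
= p AND s   (double negation)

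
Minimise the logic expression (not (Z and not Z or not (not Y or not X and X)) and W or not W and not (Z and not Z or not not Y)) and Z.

(not (Z and not Z or not (not Y or not X and X)) and W or not W and not (Z and not Z or not not Y)) and Z
= (not (Z and not Z or not not Y) and W or not W and not (Z and not Z or not not Y)) and Z
= not (Z and not Z or not not Y) and Z
= not (Z and not Z or Y) and Z
= not Y and Z

not Y and Z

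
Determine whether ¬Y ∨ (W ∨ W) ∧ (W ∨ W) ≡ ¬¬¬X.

E1: ¬Y ∨ (W ∨ W) ∧ (W ∨ W)
    = ¬Y ∨ W ∨ W
    = ¬Y ∨ W
E2: ¬¬¬X
    = ¬X
These differ: at W=0, X=1, Y=0, E1 = 1 but E2 = 0.

No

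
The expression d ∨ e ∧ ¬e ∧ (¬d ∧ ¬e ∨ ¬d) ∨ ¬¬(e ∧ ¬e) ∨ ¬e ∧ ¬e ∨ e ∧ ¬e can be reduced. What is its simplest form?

d ∨ e ∧ ¬e ∧ (¬d ∧ ¬e ∨ ¬d) ∨ ¬¬(e ∧ ¬e) ∨ ¬e ∧ ¬e ∨ e ∧ ¬e
= d ∨ e ∧ ¬e ∧ (¬d ∧ ¬e ∨ ¬d) ∨ e ∧ ¬e ∨ ¬e ∧ ¬e ∨ e ∧ ¬e   (double negation)
= d ∨ e ∧ ¬e ∧ ¬d ∨ e ∧ ¬e ∨ ¬e ∧ ¬e ∨ e ∧ ¬e   (absorption)
= d ∨ e ∧ ¬e ∨ ¬e ∧ ¬e ∨ e ∧ ¬e   (absorption)
= d ∨ e ∧ ¬e ∨ ¬e   (distribution)
= d ∨ ¬e   (complement / identity)

d ∨ ¬e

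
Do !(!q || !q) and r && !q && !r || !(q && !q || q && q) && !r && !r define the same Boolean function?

No

E1: !(!q || !q)
    = q && q
    = q
E2: r && !q && !r || !(q && !q || q && q) && !r && !r
    = r && !q && !r || !q && !r && !r
    = !q && !r
These differ: at q=1, r=0, E1 = 1 but E2 = 0.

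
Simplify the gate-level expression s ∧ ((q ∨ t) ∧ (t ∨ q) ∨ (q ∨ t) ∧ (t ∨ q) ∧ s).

s ∧ (q ∨ t)

s ∧ ((q ∨ t) ∧ (t ∨ q) ∨ (q ∨ t) ∧ (t ∨ q) ∧ s)
= s ∧ (q ∨ t) ∧ (t ∨ q)
= s ∧ (q ∨ t ∧ t)
= s ∧ (q ∨ t)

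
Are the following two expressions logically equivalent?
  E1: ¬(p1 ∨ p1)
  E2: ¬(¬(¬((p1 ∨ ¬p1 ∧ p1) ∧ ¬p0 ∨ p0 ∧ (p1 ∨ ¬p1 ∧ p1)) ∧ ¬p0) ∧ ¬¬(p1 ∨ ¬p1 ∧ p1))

E1: ¬(p1 ∨ p1)
    = ¬p1   — idempotence
E2: ¬(¬(¬((p1 ∨ ¬p1 ∧ p1) ∧ ¬p0 ∨ p0 ∧ (p1 ∨ ¬p1 ∧ p1)) ∧ ¬p0) ∧ ¬¬(p1 ∨ ¬p1 ∧ p1))
    = ¬((p1 ∨ ¬p1 ∧ p1) ∧ ¬p0 ∨ p0 ∧ (p1 ∨ ¬p1 ∧ p1)) ∧ ¬p0 ∨ ¬(p1 ∨ ¬p1 ∧ p1)   — De Morgan
    = ¬(p1 ∨ ¬p1 ∧ p1) ∧ ¬p0 ∨ ¬(p1 ∨ ¬p1 ∧ p1)   — distribution
    = ¬(p1 ∨ ¬p1 ∧ p1)   — absorption
    = ¬p1   — complement / identity
Both reduce to ¬p1, so they are equivalent.

Yes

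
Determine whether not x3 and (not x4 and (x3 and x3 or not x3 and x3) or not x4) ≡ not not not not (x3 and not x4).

E1: not x3 and (not x4 and (x3 and x3 or not x3 and x3) or not x4)
    = not x3 and (not x4 and x3 or not x4)   — distribution
    = not x3 and not x4   — absorption
E2: not not not not (x3 and not x4)
    = not not (x3 and not x4)   — double negation
    = x3 and not x4   — double negation
These differ: at x3=0, x4=0, E1 = 1 but E2 = 0.

No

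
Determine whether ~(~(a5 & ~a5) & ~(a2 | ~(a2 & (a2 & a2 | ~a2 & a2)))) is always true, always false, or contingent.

always true

~(~(a5 & ~a5) & ~(a2 | ~(a2 & (a2 & a2 | ~a2 & a2))))
= ~(~(a5 & ~a5) & ~(a2 | ~(a2 & a2)))   [distribution]
= a5 & ~a5 | a2 | ~(a2 & a2)   [De Morgan]
= a5 & ~a5 | a2 | ~a2   [idempotence]
= a2 | ~a2   [complement / identity]
= 1   [complement]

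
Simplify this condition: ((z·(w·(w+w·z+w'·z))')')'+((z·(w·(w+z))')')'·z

z·w'

((z·(w·(w+w·z+w'·z))')')'+((z·(w·(w+z))')')'·z
= ((z·(w·(w+z))')')'+((z·(w·(w+z))')')'·z   [distribution]
= ((z·(w·(w+z))')')'   [absorption]
= z·(w·(w+z))'   [double negation]
= z·w'   [absorption]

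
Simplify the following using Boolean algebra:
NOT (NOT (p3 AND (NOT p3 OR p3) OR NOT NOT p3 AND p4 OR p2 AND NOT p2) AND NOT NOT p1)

NOT (NOT (p3 AND (NOT p3 OR p3) OR NOT NOT p3 AND p4 OR p2 AND NOT p2) AND NOT NOT p1)
= NOT (NOT (p3 AND (NOT p3 OR p3) OR NOT NOT p3 AND p4) AND NOT NOT p1)   — complement / identity
= NOT (NOT (p3 AND (NOT p3 OR p3) OR p3 AND p4) AND NOT NOT p1)   — double negation
= NOT (NOT (p3 OR p3 AND p4) AND NOT NOT p1)   — complement / identity
= p3 OR p3 AND p4 OR NOT p1   — De Morgan
= p3 OR NOT p1   — absorption

p3 OR NOT p1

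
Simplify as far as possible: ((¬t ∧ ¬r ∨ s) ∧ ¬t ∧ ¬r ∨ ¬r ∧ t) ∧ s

¬r ∧ s

((¬t ∧ ¬r ∨ s) ∧ ¬t ∧ ¬r ∨ ¬r ∧ t) ∧ s
= (¬t ∧ ¬r ∨ ¬r ∧ t) ∧ s
= ¬r ∧ s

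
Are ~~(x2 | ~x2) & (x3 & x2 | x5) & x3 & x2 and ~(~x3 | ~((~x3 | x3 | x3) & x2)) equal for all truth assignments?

Yes

E1: ~~(x2 | ~x2) & (x3 & x2 | x5) & x3 & x2
    = ~~(x2 | ~x2) & x3 & x2   [absorption]
    = (x2 | ~x2) & x3 & x2   [double negation]
    = x3 & x2   [complement / identity]
E2: ~(~x3 | ~((~x3 | x3 | x3) & x2))
    = x3 & (~x3 | x3 | x3) & x2   [De Morgan]
    = x3 & (~x3 | x3) & x2   [idempotence]
    = x3 & x2   [complement / identity]
Both reduce to x3 & x2, so they are equivalent.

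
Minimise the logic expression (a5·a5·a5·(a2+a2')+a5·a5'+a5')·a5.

a5

(a5·a5·a5·(a2+a2')+a5·a5'+a5')·a5
= (a5·a5·(a2+a2')+a5·a5'+a5')·a5   — idempotence
= (a5·a5+a5·a5'+a5')·a5   — complement / identity
= (a5+a5')·a5   — distribution
= a5   — complement / identity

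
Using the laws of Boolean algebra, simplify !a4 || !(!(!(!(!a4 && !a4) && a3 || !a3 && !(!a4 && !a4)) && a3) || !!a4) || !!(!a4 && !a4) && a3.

!a4

!a4 || !(!(!(!(!a4 && !a4) && a3 || !a3 && !(!a4 && !a4)) && a3) || !!a4) || !!(!a4 && !a4) && a3
= !a4 || !(!(!a4 && !a4) && a3 || !a3 && !(!a4 && !a4)) && a3 && !a4 || !!(!a4 && !a4) && a3   (De Morgan)
= !a4 || !!(!a4 && !a4) && a3 && !a4 || !!(!a4 && !a4) && a3   (distribution)
= !a4 || !!(!a4 && !a4) && a3   (absorption)
= !a4 || !!!a4 && a3   (idempotence)
= !a4 || !a4 && a3   (double negation)
= !a4   (absorption)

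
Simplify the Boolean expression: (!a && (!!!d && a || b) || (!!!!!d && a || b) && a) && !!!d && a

(!a && (!!!d && a || b) || (!!!!!d && a || b) && a) && !!!d && a
= (!a && (!!!d && a || b) || (!!!d && a || b) && a) && !!!d && a
= (!!!d && a || b) && !!!d && a
= !!!d && a
= !d && a

!d && a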